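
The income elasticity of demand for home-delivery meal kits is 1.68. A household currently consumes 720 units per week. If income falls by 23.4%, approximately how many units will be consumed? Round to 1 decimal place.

%ΔQ ≈ η × %ΔI = 1.68 × (-23.4%) = -39.312%.
New Q ≈ 720 × (1 − 0.39312) = 437.0.

437.0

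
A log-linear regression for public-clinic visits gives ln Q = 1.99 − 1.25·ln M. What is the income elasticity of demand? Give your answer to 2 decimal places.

In a log-linear demand, the coefficient on ln M is the income elasticity.
So η = -1.25.

-1.25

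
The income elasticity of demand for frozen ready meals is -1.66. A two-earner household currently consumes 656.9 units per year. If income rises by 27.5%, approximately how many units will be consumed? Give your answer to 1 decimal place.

%ΔQ ≈ η × %ΔI = -1.66 × 27.5% = -45.65%.
New Q ≈ 656.9 × (1 − 0.4565) = 357.0.

357.0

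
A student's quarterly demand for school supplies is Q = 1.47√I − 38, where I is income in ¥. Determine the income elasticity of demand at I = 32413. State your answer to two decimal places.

At I = 32413: Q = 226.653.
dQ/dI = 1.47/(2√I) = 0.00408251 at this income.
η = (dQ/dI)·(I/Q) = 0.00408251 × (32413/226.653) = 0.58.

0.58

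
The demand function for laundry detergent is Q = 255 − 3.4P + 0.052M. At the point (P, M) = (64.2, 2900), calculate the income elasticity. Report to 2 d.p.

0.80

At P = 64.2, M = 2900: Q = 187.520.
Holding P constant, ∂Q/∂M = 0.052.
η_M = (∂Q/∂M)·(M/Q) = 0.052 × (2900/187.520) = 0.80.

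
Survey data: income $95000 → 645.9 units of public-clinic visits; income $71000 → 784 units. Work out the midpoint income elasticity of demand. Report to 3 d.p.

-0.668

ΔQ = 784 − 645.9 = 138.1; midpoint Q̄ = (645.9 + 784)/2 = 714.95.
ΔI = 71000 − 95000 = -24000; midpoint Ī = (95000 + 71000)/2 = 83000.
η = (ΔQ/Q̄) ÷ (ΔI/Ī) = (138.1/714.95) ÷ (-24000/83000) = -0.668.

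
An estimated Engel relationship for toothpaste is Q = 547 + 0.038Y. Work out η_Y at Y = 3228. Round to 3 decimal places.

0.183

At Y = 3228: Q = 669.664.
dQ/dY = 0.038.
η = (dQ/dY)·(Y/Q) = 0.038 × (3228/669.664) = 0.183.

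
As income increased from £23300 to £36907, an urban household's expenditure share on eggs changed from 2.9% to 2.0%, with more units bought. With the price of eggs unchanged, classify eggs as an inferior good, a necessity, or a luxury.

necessity

Quantity rises but the budget share falls as income rises, so 0 < η < 1.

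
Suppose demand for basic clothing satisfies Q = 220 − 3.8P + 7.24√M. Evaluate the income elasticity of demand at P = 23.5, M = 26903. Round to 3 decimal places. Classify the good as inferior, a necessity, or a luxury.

At P = 23.5, M = 26903: Q = 1318.215.
Holding P constant, ∂Q/∂M = 7.24/(2√M) = 0.0220703.
η_M = (∂Q/∂M)·(M/Q) = 0.0220703 × (26903/1318.215) = 0.450.
Since 0 < η < 1, this is a necessity.

0.450 (necessity)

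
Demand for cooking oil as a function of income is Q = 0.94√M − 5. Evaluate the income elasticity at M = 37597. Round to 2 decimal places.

At M = 37597: Q = 177.265.
dQ/dM = 0.94/(2√M) = 0.00242394 at this income.
η = (dQ/dM)·(M/Q) = 0.00242394 × (37597/177.265) = 0.51.

0.51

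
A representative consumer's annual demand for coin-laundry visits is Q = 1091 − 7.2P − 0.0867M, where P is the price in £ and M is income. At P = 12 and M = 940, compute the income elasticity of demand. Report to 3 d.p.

-0.088

At P = 12, M = 940: Q = 923.102.
Holding P constant, ∂Q/∂M = −0.0867.
η_M = (∂Q/∂M)·(M/Q) = -0.0867 × (940/923.102) = -0.088.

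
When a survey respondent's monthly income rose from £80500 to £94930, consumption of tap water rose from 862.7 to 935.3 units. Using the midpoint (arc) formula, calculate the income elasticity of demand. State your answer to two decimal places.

0.49

ΔQ = 935.3 − 862.7 = 72.6; midpoint Q̄ = (862.7 + 935.3)/2 = 899.
ΔI = 94930 − 80500 = 14430; midpoint Ī = (80500 + 94930)/2 = 87715.
η = (ΔQ/Q̄) ÷ (ΔI/Ī) = (72.6/899) ÷ (14430/87715) = 0.49.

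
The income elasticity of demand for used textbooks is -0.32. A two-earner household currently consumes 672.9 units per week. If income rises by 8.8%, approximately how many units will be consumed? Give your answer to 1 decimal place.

%ΔQ ≈ η × %ΔI = -0.32 × 8.8% = -2.816%.
New Q ≈ 672.9 × (1 − 0.02816) = 654.0.

654.0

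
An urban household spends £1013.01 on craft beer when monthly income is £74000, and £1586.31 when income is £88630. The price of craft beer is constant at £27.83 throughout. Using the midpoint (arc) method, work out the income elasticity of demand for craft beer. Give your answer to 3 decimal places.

With a constant price, Q₁ = 1013.01/27.83 = 36.400 and Q₂ = 1586.31/27.83 = 57.000 (equivalently, work directly with expenditure since P cancels).
Midpoint %ΔQ = (1586.31 − 1013.01)/1299.66 = 0.44112; midpoint %ΔI = (88630 − 74000)/81315 = 0.17992.
η = 0.44112 / 0.17992 = 2.452.

2.452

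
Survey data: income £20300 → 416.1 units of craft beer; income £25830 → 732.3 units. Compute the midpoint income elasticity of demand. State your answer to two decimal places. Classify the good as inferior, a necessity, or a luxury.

ΔQ = 732.3 − 416.1 = 316.2; midpoint Q̄ = (416.1 + 732.3)/2 = 574.2.
ΔI = 25830 − 20300 = 5530; midpoint Ī = (20300 + 25830)/2 = 23065.
η = (ΔQ/Q̄) ÷ (ΔI/Ī) = (316.2/574.2) ÷ (5530/23065) = 2.30.
η > 1 ⇒ luxury.

2.30 (luxury)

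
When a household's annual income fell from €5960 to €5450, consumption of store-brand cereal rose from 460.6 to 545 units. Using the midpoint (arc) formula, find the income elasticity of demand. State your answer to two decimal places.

ΔQ = 545 − 460.6 = 84.4; midpoint Q̄ = (460.6 + 545)/2 = 502.8.
ΔI = 5450 − 5960 = -510; midpoint Ī = (5960 + 5450)/2 = 5705.
η = (ΔQ/Q̄) ÷ (ΔI/Ī) = (84.4/502.8) ÷ (-510/5705) = -1.88.

-1.88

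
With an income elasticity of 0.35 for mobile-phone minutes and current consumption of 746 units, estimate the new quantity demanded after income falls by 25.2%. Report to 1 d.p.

%ΔQ ≈ η × %ΔI = 0.35 × (-25.2%) = -8.82%.
New Q ≈ 746 × (1 − 0.0882) = 680.2.

680.2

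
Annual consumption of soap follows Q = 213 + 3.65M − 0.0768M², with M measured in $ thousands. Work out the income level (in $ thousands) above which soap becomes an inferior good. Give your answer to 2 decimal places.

23.76

dQ/dM = 3.65 − 0.1536M.
The good is inferior where dQ/dM < 0. Setting dQ/dM = 0 gives M = 3.65 / 0.1536 = 23.76.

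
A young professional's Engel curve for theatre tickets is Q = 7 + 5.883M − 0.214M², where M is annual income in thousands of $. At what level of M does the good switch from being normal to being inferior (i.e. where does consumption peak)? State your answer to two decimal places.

dQ/dM = 5.883 − 0.428M.
The good is inferior where dQ/dM < 0. Setting dQ/dM = 0 gives M = 5.883 / 0.428 = 13.75.

13.75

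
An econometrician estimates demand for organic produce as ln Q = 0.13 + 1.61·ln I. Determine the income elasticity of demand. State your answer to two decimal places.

1.61

In a log-linear demand, the coefficient on ln I is the income elasticity.
So η = 1.61.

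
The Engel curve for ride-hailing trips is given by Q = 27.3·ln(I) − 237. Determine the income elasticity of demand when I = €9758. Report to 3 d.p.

At I = 9758: Q = 13.774.
dQ/dI = 27.3/I = 0.0027977 at this income.
η = (dQ/dI)·(I/Q) = 0.0027977 × (9758/13.774) = 1.982.

1.982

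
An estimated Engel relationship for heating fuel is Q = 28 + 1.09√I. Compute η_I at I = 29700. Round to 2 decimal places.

At I = 29700: Q = 215.847.
dQ/dI = 1.09/(2√I) = 0.00316241 at this income.
η = (dQ/dI)·(I/Q) = 0.00316241 × (29700/215.847) = 0.44.

0.44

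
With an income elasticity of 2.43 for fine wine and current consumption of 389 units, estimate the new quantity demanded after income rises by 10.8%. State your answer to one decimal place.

491.1

%ΔQ ≈ η × %ΔI = 2.43 × 10.8% = 26.244%.
New Q ≈ 389 × (1 + 0.26244) = 491.1.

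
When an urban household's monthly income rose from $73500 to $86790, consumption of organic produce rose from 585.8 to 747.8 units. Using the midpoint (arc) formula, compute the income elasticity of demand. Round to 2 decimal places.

ΔQ = 747.8 − 585.8 = 162; midpoint Q̄ = (585.8 + 747.8)/2 = 666.8.
ΔI = 86790 − 73500 = 13290; midpoint Ī = (73500 + 86790)/2 = 80145.
η = (ΔQ/Q̄) ÷ (ΔI/Ī) = (162/666.8) ÷ (13290/80145) = 1.47.

1.47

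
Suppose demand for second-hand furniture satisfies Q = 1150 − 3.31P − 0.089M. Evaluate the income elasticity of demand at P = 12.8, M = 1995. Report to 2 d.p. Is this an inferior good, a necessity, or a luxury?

At P = 12.8, M = 1995: Q = 930.077.
Holding P constant, ∂Q/∂M = −0.089.
η_M = (∂Q/∂M)·(M/Q) = -0.089 × (1995/930.077) = -0.19.
Since η < 0, this is an inferior good.

-0.19 (inferior good)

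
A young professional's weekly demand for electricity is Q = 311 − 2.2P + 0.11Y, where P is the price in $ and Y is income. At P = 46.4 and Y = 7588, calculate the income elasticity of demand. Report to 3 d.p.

At P = 46.4, Y = 7588: Q = 1043.600.
Holding P constant, ∂Q/∂Y = 0.11.
η_Y = (∂Q/∂Y)·(Y/Q) = 0.11 × (7588/1043.600) = 0.800.

0.800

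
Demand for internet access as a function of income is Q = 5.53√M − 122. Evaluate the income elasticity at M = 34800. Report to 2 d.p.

0.57

At M = 34800: Q = 909.608.
dQ/dM = 5.53/(2√M) = 0.014822 at this income.
η = (dQ/dM)·(M/Q) = 0.014822 × (34800/909.608) = 0.57.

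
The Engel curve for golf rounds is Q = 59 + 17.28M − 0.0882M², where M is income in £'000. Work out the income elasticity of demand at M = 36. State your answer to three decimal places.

At M = 36: Q = 566.7728.
dQ/dM = 17.28 − 0.1764M = 10.92960.
η = (dQ/dM)·(M/Q) = 10.92960 × (36/566.7728) = 0.694.

0.694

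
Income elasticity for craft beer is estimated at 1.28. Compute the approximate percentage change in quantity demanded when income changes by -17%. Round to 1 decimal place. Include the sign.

-21.8%

%ΔQ ≈ η × %ΔI = 1.28 × (-17%) = -21.8%.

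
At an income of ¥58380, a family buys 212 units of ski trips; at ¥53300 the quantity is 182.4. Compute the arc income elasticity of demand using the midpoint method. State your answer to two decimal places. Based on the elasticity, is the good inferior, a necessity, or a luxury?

ΔQ = 182.4 − 212 = -29.6; midpoint Q̄ = (212 + 182.4)/2 = 197.2.
ΔI = 53300 − 58380 = -5080; midpoint Ī = (58380 + 53300)/2 = 55840.
η = (ΔQ/Q̄) ÷ (ΔI/Ī) = (-29.6/197.2) ÷ (-5080/55840) = 1.65.
η > 1 ⇒ luxury.

1.65 (luxury)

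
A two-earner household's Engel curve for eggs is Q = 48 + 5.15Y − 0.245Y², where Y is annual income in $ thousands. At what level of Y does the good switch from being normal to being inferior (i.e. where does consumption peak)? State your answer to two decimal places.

dQ/dY = 5.15 − 0.49Y.
The good is inferior where dQ/dY < 0. Setting dQ/dY = 0 gives Y = 5.15 / 0.49 = 10.51.

10.51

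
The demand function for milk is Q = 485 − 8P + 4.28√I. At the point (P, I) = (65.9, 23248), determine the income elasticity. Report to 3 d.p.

At P = 65.9, I = 23248: Q = 610.384.
Holding P constant, ∂Q/∂I = 4.28/(2√I) = 0.0140353.
η_I = (∂Q/∂I)·(I/Q) = 0.0140353 × (23248/610.384) = 0.535.

0.535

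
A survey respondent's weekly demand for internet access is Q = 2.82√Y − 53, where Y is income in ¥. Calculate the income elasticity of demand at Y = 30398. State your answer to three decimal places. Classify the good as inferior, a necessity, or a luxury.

0.560 (necessity)

At Y = 30398: Q = 438.668.
dQ/dY = 2.82/(2√Y) = 0.00808717 at this income.
η = (dQ/dY)·(Y/Q) = 0.00808717 × (30398/438.668) = 0.560.
Since 0 < η < 1, the good is a necessity.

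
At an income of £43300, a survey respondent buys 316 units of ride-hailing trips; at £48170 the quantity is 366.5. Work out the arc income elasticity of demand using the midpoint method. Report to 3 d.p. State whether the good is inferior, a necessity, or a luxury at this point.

1.390 (luxury)

ΔQ = 366.5 − 316 = 50.5; midpoint Q̄ = (316 + 366.5)/2 = 341.25.
ΔI = 48170 − 43300 = 4870; midpoint Ī = (43300 + 48170)/2 = 45735.
η = (ΔQ/Q̄) ÷ (ΔI/Ī) = (50.5/341.25) ÷ (4870/45735) = 1.390.
η > 1 ⇒ luxury.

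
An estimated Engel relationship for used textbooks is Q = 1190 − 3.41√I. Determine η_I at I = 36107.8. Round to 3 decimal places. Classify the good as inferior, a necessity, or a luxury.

-0.598 (inferior good)

At I = 36107.8: Q = 542.030.
dQ/dI = -3.41/(2√I) = -0.00897271 at this income.
η = (dQ/dI)·(I/Q) = -0.00897271 × (36107.8/542.030) = -0.598.
Since η < 0, the good is an inferior good.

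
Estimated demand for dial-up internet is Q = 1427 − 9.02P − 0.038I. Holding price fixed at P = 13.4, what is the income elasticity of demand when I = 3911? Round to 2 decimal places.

-0.13

At P = 13.4, I = 3911: Q = 1157.514.
Holding P constant, ∂Q/∂I = −0.038.
η_I = (∂Q/∂I)·(I/Q) = -0.038 × (3911/1157.514) = -0.13.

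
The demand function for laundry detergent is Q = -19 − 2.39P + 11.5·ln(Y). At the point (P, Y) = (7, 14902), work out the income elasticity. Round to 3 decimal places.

At P = 7, Y = 14902: Q = 74.776.
Holding P constant, ∂Q/∂Y = 11.5/Y = 0.000771708.
η_Y = (∂Q/∂Y)·(Y/Q) = 0.000771708 × (14902/74.776) = 0.154.

0.154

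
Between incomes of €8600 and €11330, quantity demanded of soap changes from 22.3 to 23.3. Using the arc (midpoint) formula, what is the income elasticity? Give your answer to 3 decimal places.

ΔQ = 23.3 − 22.3 = 1; midpoint Q̄ = (22.3 + 23.3)/2 = 22.8.
ΔI = 11330 − 8600 = 2730; midpoint Ī = (8600 + 11330)/2 = 9965.
η = (ΔQ/Q̄) ÷ (ΔI/Ī) = (1/22.8) ÷ (2730/9965) = 0.160.

0.160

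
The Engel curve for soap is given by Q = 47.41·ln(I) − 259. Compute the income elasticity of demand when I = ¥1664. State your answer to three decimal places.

At I = 1664: Q = 92.639.
dQ/dI = 47.41/I = 0.0284916 at this income.
η = (dQ/dI)·(I/Q) = 0.0284916 × (1664/92.639) = 0.512.

0.512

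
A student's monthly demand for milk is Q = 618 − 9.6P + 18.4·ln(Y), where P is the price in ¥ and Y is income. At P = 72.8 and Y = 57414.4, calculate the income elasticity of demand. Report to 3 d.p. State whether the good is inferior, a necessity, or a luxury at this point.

At P = 72.8, Y = 57414.4: Q = 120.748.
Holding P constant, ∂Q/∂Y = 18.4/Y = 0.000320477.
η_Y = (∂Q/∂Y)·(Y/Q) = 0.000320477 × (57414.4/120.748) = 0.152.
Since 0 < η < 1, this is a necessity.

0.152 (necessity)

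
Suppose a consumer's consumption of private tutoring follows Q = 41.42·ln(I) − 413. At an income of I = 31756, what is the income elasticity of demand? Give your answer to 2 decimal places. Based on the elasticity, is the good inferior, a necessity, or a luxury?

2.53 (luxury)

At I = 31756: Q = 16.353.
dQ/dI = 41.42/I = 0.00130432 at this income.
η = (dQ/dI)·(I/Q) = 0.00130432 × (31756/16.353) = 2.53.
Since η > 1, the good is a luxury.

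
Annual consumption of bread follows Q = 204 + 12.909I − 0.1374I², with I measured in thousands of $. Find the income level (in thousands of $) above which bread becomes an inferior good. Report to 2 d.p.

dQ/dI = 12.909 − 0.2748I.
The good is inferior where dQ/dI < 0. Setting dQ/dI = 0 gives I = 12.909 / 0.2748 = 46.98.

46.98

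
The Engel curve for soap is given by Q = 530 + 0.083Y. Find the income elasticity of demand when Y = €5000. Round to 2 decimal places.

At Y = 5000: Q = 945.000.
dQ/dY = 0.083.
η = (dQ/dY)·(Y/Q) = 0.083 × (5000/945.000) = 0.44.

0.44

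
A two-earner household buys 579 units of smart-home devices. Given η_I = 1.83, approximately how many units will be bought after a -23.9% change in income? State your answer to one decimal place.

325.8

%ΔQ ≈ η × %ΔI = 1.83 × (-23.9%) = -43.737%.
New Q ≈ 579 × (1 − 0.43737) = 325.8.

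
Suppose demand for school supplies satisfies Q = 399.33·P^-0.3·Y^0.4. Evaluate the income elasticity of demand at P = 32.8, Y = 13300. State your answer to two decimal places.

For a multiplicative demand Q = A·P^α·Y^β, the income elasticity is β everywhere.
Here β = 0.4, so η = 0.40.

0.40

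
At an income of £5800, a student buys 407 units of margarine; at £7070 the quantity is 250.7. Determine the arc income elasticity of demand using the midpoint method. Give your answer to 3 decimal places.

-2.408

ΔQ = 250.7 − 407 = -156.3; midpoint Q̄ = (407 + 250.7)/2 = 328.85.
ΔI = 7070 − 5800 = 1270; midpoint Ī = (5800 + 7070)/2 = 6435.
η = (ΔQ/Q̄) ÷ (ΔI/Ī) = (-156.3/328.85) ÷ (1270/6435) = -2.408.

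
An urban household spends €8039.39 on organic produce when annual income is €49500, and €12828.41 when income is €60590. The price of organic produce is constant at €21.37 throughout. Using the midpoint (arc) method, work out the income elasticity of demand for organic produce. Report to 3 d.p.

2.278

With a constant price, Q₁ = 8039.39/21.37 = 376.200 and Q₂ = 12828.41/21.37 = 600.300 (equivalently, work directly with expenditure since P cancels).
Midpoint %ΔQ = (12828.41 − 8039.39)/10433.90 = 0.45899; midpoint %ΔI = (60590 − 49500)/55045 = 0.20147.
η = 0.45899 / 0.20147 = 2.278.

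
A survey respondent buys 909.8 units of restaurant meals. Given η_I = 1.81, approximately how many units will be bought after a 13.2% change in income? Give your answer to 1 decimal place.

1127.2

%ΔQ ≈ η × %ΔI = 1.81 × 13.2% = 23.892%.
New Q ≈ 909.8 × (1 + 0.23892) = 1127.2.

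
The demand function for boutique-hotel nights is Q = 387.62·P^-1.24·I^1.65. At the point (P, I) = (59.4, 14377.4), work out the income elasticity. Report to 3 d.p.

1.650

For a multiplicative demand Q = A·P^α·I^β, the income elasticity is β everywhere.
Here β = 1.65, so η = 1.650.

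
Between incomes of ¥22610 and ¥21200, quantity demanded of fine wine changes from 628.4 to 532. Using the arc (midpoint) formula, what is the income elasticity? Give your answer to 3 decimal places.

ΔQ = 532 − 628.4 = -96.4; midpoint Q̄ = (628.4 + 532)/2 = 580.2.
ΔI = 21200 − 22610 = -1410; midpoint Ī = (22610 + 21200)/2 = 21905.
η = (ΔQ/Q̄) ÷ (ΔI/Ī) = (-96.4/580.2) ÷ (-1410/21905) = 2.581.

2.581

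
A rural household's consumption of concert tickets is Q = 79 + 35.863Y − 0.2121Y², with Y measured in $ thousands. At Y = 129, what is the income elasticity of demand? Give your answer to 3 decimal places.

At Y = 129: Q = 1175.7709.
dQ/dY = 35.863 − 0.4242Y = -18.85880.
η = (dQ/dY)·(Y/Q) = -18.85880 × (129/1175.7709) = -2.069.

-2.069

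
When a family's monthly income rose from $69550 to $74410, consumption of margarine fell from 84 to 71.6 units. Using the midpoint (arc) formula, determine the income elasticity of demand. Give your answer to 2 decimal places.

ΔQ = 71.6 − 84 = -12.4; midpoint Q̄ = (84 + 71.6)/2 = 77.8.
ΔI = 74410 − 69550 = 4860; midpoint Ī = (69550 + 74410)/2 = 71980.
η = (ΔQ/Q̄) ÷ (ΔI/Ī) = (-12.4/77.8) ÷ (4860/71980) = -2.36.

-2.36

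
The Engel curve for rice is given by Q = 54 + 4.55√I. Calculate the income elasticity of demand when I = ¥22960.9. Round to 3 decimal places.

0.464

At I = 22960.9: Q = 743.455.
dQ/dI = 4.55/(2√I) = 0.0150137 at this income.
η = (dQ/dI)·(I/Q) = 0.0150137 × (22960.9/743.455) = 0.464.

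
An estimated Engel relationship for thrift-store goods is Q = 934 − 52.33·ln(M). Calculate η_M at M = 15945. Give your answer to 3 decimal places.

At M = 15945: Q = 427.608.
dQ/dM = -52.33/M = -0.00328191 at this income.
η = (dQ/dM)·(M/Q) = -0.00328191 × (15945/427.608) = -0.122.

-0.122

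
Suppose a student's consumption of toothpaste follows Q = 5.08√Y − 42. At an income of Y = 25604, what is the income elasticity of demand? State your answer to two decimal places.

0.53

At Y = 25604: Q = 770.863.
dQ/dY = 5.08/(2√Y) = 0.0158738 at this income.
η = (dQ/dY)·(Y/Q) = 0.0158738 × (25604/770.863) = 0.53.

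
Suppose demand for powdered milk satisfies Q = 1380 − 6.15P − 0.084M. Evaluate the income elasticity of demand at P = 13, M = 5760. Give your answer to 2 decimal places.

-0.59

At P = 13, M = 5760: Q = 816.210.
Holding P constant, ∂Q/∂M = −0.084.
η_M = (∂Q/∂M)·(M/Q) = -0.084 × (5760/816.210) = -0.59.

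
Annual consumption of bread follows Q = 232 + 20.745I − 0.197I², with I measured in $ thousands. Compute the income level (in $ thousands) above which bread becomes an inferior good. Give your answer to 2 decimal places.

dQ/dI = 20.745 − 0.394I.
The good is inferior where dQ/dI < 0. Setting dQ/dI = 0 gives I = 20.745 / 0.394 = 52.65.

52.65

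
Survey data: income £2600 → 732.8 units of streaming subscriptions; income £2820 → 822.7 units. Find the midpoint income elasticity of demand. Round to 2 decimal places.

1.42

ΔQ = 822.7 − 732.8 = 89.9; midpoint Q̄ = (732.8 + 822.7)/2 = 777.75.
ΔI = 2820 − 2600 = 220; midpoint Ī = (2600 + 2820)/2 = 2710.
η = (ΔQ/Q̄) ÷ (ΔI/Ī) = (89.9/777.75) ÷ (220/2710) = 1.42.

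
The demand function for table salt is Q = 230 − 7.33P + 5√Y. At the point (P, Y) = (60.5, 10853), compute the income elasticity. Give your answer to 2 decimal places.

At P = 60.5, Y = 10853: Q = 307.424.
Holding P constant, ∂Q/∂Y = 5/(2√Y) = 0.0239975.
η_Y = (∂Q/∂Y)·(Y/Q) = 0.0239975 × (10853/307.424) = 0.85.

0.85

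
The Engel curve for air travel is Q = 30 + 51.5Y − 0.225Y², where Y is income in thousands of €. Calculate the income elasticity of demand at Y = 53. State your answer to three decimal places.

0.689

At Y = 53: Q = 2127.4750.
dQ/dY = 51.5 − 0.45Y = 27.65000.
η = (dQ/dY)·(Y/Q) = 27.65000 × (53/2127.4750) = 0.689.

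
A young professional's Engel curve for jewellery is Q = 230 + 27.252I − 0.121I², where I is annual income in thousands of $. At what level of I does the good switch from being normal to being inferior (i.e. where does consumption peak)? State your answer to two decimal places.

dQ/dI = 27.252 − 0.242I.
The good is inferior where dQ/dI < 0. Setting dQ/dI = 0 gives I = 27.252 / 0.242 = 112.61.

112.61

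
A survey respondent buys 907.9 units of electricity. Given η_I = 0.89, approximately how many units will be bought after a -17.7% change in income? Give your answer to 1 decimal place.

764.9

%ΔQ ≈ η × %ΔI = 0.89 × (-17.7%) = -15.753%.
New Q ≈ 907.9 × (1 − 0.15753) = 764.9.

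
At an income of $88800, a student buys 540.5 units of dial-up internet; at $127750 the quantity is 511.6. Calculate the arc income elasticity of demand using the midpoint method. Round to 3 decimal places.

-0.153

ΔQ = 511.6 − 540.5 = -28.9; midpoint Q̄ = (540.5 + 511.6)/2 = 526.05.
ΔI = 127750 − 88800 = 38950; midpoint Ī = (88800 + 127750)/2 = 108275.
η = (ΔQ/Q̄) ÷ (ΔI/Ī) = (-28.9/526.05) ÷ (38950/108275) = -0.153.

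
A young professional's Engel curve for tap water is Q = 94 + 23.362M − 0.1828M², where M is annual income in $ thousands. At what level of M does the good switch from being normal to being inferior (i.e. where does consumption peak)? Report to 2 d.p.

63.90

dQ/dM = 23.362 − 0.3656M.
The good is inferior where dQ/dM < 0. Setting dQ/dM = 0 gives M = 23.362 / 0.3656 = 63.90.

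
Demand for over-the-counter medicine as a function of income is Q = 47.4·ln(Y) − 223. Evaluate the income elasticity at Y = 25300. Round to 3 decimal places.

At Y = 25300: Q = 257.568.
dQ/dY = 47.4/Y = 0.00187352 at this income.
η = (dQ/dY)·(Y/Q) = 0.00187352 × (25300/257.568) = 0.184.

0.184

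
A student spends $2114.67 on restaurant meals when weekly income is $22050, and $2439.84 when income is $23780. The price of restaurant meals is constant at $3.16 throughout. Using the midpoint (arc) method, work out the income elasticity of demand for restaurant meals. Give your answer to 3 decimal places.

With a constant price, Q₁ = 2114.67/3.16 = 669.199 and Q₂ = 2439.84/3.16 = 772.101 (equivalently, work directly with expenditure since P cancels).
Midpoint %ΔQ = (2439.84 − 2114.67)/2277.26 = 0.14279; midpoint %ΔI = (23780 − 22050)/22915 = 0.07550.
η = 0.14279 / 0.07550 = 1.891.

1.891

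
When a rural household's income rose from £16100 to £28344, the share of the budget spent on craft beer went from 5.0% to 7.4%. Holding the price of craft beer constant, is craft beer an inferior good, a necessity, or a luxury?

luxury

The budget share rises as income rises, so η > 1.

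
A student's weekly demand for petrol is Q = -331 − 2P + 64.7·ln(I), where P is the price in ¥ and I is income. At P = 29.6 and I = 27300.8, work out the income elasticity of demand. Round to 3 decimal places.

0.239

At P = 29.6, I = 27300.8: Q = 270.689.
Holding P constant, ∂Q/∂I = 64.7/I = 0.00236989.
η_I = (∂Q/∂I)·(I/Q) = 0.00236989 × (27300.8/270.689) = 0.239.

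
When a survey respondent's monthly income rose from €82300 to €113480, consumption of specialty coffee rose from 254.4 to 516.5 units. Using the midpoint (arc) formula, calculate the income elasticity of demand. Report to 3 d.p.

ΔQ = 516.5 − 254.4 = 262.1; midpoint Q̄ = (254.4 + 516.5)/2 = 385.45.
ΔI = 113480 − 82300 = 31180; midpoint Ī = (82300 + 113480)/2 = 97890.
η = (ΔQ/Q̄) ÷ (ΔI/Ī) = (262.1/385.45) ÷ (31180/97890) = 2.135.

2.135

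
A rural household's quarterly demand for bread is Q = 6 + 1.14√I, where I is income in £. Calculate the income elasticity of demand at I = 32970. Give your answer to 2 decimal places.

0.49

At I = 32970: Q = 212.997.
dQ/dI = 1.14/(2√I) = 0.00313917 at this income.
η = (dQ/dI)·(I/Q) = 0.00313917 × (32970/212.997) = 0.49.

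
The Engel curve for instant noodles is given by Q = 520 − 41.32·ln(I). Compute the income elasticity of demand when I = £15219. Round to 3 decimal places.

At I = 15219: Q = 122.076.
dQ/dI = -41.32/I = -0.00271503 at this income.
η = (dQ/dI)·(I/Q) = -0.00271503 × (15219/122.076) = -0.338.

-0.338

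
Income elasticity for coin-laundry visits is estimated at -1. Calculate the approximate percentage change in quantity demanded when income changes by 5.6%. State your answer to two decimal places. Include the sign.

-5.60%

%ΔQ ≈ η × %ΔI = -1 × 5.6% = -5.60%.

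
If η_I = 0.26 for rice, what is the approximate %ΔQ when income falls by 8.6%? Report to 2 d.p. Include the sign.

-2.24%

%ΔQ ≈ η × %ΔI = 0.26 × (-8.6%) = -2.24%.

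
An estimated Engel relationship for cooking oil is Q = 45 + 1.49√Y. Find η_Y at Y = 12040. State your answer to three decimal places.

At Y = 12040: Q = 208.493.
dQ/dY = 1.49/(2√Y) = 0.00678958 at this income.
η = (dQ/dY)·(Y/Q) = 0.00678958 × (12040/208.493) = 0.392.

0.392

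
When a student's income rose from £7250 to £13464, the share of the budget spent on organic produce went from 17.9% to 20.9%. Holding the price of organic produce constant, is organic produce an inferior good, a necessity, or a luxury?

The budget share rises as income rises, so η > 1.

luxury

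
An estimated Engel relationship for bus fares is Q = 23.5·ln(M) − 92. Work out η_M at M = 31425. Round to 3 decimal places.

At M = 31425: Q = 151.351.
dQ/dM = 23.5/M = 0.000747812 at this income.
η = (dQ/dM)·(M/Q) = 0.000747812 × (31425/151.351) = 0.155.

0.155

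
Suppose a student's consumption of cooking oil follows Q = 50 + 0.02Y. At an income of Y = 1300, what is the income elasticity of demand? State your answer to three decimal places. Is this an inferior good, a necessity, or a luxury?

At Y = 1300: Q = 76.000.
dQ/dY = 0.02.
η = (dQ/dY)·(Y/Q) = 0.02 × (1300/76.000) = 0.342.
Since 0 < η < 1, the good is a necessity.

0.342 (necessity)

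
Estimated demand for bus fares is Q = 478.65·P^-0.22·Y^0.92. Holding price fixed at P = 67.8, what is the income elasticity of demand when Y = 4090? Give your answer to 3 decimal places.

For a multiplicative demand Q = A·P^α·Y^β, the income elasticity is β everywhere.
Here β = 0.92, so η = 0.920.

0.920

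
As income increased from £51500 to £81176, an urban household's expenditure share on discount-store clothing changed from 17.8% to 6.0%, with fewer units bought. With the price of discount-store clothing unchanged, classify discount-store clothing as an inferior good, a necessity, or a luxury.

Quantity demanded falls as income rises, so η < 0.

inferior good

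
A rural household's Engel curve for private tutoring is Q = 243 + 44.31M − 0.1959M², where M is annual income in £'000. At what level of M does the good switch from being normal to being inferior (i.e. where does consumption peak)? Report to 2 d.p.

113.09

dQ/dM = 44.31 − 0.3918M.
The good is inferior where dQ/dM < 0. Setting dQ/dM = 0 gives M = 44.31 / 0.3918 = 113.09.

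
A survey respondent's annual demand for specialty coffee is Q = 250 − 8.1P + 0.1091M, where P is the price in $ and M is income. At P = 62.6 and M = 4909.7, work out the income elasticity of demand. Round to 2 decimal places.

1.92

At P = 62.6, M = 4909.7: Q = 278.588.
Holding P constant, ∂Q/∂M = 0.1091.
η_M = (∂Q/∂M)·(M/Q) = 0.1091 × (4909.7/278.588) = 1.92.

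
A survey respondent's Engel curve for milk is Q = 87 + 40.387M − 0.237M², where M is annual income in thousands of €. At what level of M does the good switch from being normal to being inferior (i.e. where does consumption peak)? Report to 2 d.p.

dQ/dM = 40.387 − 0.474M.
The good is inferior where dQ/dM < 0. Setting dQ/dM = 0 gives M = 40.387 / 0.474 = 85.20.

85.20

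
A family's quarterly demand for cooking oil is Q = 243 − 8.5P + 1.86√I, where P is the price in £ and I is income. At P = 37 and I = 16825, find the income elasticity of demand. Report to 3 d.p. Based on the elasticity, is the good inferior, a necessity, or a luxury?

At P = 37, I = 16825: Q = 169.763.
Holding P constant, ∂Q/∂I = 1.86/(2√I) = 0.00716977.
η_I = (∂Q/∂I)·(I/Q) = 0.00716977 × (16825/169.763) = 0.711.
Since 0 < η < 1, this is a necessity.

0.711 (necessity)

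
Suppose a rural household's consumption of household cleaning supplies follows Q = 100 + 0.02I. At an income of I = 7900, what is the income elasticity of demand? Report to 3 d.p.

At I = 7900: Q = 258.000.
dQ/dI = 0.02.
η = (dQ/dI)·(I/Q) = 0.02 × (7900/258.000) = 0.612.

0.612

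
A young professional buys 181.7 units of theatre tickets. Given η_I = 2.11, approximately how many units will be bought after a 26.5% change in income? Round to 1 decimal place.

%ΔQ ≈ η × %ΔI = 2.11 × 26.5% = 55.915%.
New Q ≈ 181.7 × (1 + 0.55915) = 283.3.

283.3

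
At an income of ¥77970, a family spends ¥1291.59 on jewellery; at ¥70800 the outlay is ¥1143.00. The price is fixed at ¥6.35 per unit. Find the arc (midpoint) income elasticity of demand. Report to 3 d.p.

With a constant price, Q₁ = 1291.59/6.35 = 203.400 and Q₂ = 1143.00/6.35 = 180.000 (equivalently, work directly with expenditure since P cancels).
Midpoint %ΔQ = (1143.00 − 1291.59)/1217.30 = -0.12207; midpoint %ΔI = (70800 − 77970)/74385 = -0.09639.
η = -0.12207 / -0.09639 = 1.266.

1.266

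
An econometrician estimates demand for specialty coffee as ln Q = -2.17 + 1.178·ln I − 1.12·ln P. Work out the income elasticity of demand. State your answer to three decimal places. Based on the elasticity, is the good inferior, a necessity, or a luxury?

In a log-linear demand, the coefficient on ln I is the income elasticity.
So η = 1.178.
η > 1 ⇒ luxury.

1.178 (luxury)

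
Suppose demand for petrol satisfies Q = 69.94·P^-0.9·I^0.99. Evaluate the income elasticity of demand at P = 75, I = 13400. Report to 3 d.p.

For a multiplicative demand Q = A·P^α·I^β, the income elasticity is β everywhere.
Here β = 0.99, so η = 0.990.

0.990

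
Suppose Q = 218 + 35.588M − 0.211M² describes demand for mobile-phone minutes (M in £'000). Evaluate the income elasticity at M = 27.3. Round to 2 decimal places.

At M = 27.3: Q = 1032.2962.
dQ/dM = 35.588 − 0.422M = 24.06740.
η = (dQ/dM)·(M/Q) = 24.06740 × (27.3/1032.2962) = 0.64.

0.64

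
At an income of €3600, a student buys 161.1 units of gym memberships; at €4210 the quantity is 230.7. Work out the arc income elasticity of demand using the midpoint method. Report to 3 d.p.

2.274

ΔQ = 230.7 − 161.1 = 69.6; midpoint Q̄ = (161.1 + 230.7)/2 = 195.9.
ΔI = 4210 − 3600 = 610; midpoint Ī = (3600 + 4210)/2 = 3905.
η = (ΔQ/Q̄) ÷ (ΔI/Ī) = (69.6/195.9) ÷ (610/3905) = 2.274.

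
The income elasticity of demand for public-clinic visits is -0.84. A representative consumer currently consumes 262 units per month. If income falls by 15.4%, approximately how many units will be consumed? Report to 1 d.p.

%ΔQ ≈ η × %ΔI = -0.84 × (-15.4%) = 12.936%.
New Q ≈ 262 × (1 + 0.12936) = 295.9.

295.9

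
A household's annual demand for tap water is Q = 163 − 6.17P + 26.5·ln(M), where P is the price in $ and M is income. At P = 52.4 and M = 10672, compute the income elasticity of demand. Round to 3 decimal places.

0.310

At P = 52.4, M = 10672: Q = 85.490.
Holding P constant, ∂Q/∂M = 26.5/M = 0.00248313.
η_M = (∂Q/∂M)·(M/Q) = 0.00248313 × (10672/85.490) = 0.310.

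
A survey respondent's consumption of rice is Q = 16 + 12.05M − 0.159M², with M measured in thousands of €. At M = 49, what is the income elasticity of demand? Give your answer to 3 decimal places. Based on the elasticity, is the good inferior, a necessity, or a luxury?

-0.770 (inferior good)

At M = 49: Q = 224.6910.
dQ/dM = 12.05 − 0.318M = -3.53200.
η = (dQ/dM)·(M/Q) = -3.53200 × (49/224.6910) = -0.770.
η < 0 ⇒ inferior good.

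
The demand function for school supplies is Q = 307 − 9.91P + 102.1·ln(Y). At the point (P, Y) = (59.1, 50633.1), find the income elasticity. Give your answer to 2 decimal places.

At P = 59.1, Y = 50633.1: Q = 827.303.
Holding P constant, ∂Q/∂Y = 102.1/Y = 0.00201647.
η_Y = (∂Q/∂Y)·(Y/Q) = 0.00201647 × (50633.1/827.303) = 0.12.

0.12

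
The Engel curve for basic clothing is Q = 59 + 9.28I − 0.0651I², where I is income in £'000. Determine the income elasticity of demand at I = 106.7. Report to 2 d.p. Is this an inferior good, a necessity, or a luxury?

-1.60 (inferior good)

At I = 106.7: Q = 308.0197.
dQ/dI = 9.28 − 0.1302I = -4.61234.
η = (dQ/dI)·(I/Q) = -4.61234 × (106.7/308.0197) = -1.60.
η < 0 ⇒ inferior good.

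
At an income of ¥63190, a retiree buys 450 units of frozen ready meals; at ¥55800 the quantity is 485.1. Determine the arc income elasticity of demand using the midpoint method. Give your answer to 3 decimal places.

-0.604

ΔQ = 485.1 − 450 = 35.1; midpoint Q̄ = (450 + 485.1)/2 = 467.55.
ΔI = 55800 − 63190 = -7390; midpoint Ī = (63190 + 55800)/2 = 59495.
η = (ΔQ/Q̄) ÷ (ΔI/Ī) = (35.1/467.55) ÷ (-7390/59495) = -0.604.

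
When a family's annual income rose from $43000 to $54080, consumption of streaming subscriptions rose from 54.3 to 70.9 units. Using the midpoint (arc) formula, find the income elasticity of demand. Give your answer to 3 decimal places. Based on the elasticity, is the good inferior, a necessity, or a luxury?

ΔQ = 70.9 − 54.3 = 16.6; midpoint Q̄ = (54.3 + 70.9)/2 = 62.6.
ΔI = 54080 − 43000 = 11080; midpoint Ī = (43000 + 54080)/2 = 48540.
η = (ΔQ/Q̄) ÷ (ΔI/Ī) = (16.6/62.6) ÷ (11080/48540) = 1.162.
η > 1 ⇒ luxury.

1.162 (luxury)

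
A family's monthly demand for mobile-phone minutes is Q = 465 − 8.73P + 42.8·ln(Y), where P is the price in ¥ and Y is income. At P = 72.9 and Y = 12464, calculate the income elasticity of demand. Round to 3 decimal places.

0.184

At P = 72.9, Y = 12464: Q = 232.213.
Holding P constant, ∂Q/∂Y = 42.8/Y = 0.00343389.
η_Y = (∂Q/∂Y)·(Y/Q) = 0.00343389 × (12464/232.213) = 0.184.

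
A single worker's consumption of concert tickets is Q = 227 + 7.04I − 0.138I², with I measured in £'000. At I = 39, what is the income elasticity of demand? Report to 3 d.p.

At I = 39: Q = 291.6620.
dQ/dI = 7.04 − 0.276I = -3.72400.
η = (dQ/dI)·(I/Q) = -3.72400 × (39/291.6620) = -0.498.

-0.498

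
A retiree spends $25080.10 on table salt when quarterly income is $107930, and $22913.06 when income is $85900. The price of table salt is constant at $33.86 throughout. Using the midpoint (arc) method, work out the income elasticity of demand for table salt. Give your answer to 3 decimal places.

0.397

With a constant price, Q₁ = 25080.10/33.86 = 740.700 and Q₂ = 22913.06/33.86 = 676.700 (equivalently, work directly with expenditure since P cancels).
Midpoint %ΔQ = (22913.06 − 25080.10)/23996.58 = -0.09031; midpoint %ΔI = (85900 − 107930)/96915 = -0.22731.
η = -0.09031 / -0.22731 = 0.397.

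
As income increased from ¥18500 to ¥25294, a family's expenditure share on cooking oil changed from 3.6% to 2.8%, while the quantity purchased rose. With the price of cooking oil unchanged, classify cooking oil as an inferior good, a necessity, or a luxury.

necessity

Quantity rises but the budget share falls as income rises, so 0 < η < 1.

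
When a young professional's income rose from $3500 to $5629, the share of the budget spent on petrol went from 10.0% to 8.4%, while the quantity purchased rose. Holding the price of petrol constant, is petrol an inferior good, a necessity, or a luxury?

Quantity rises but the budget share falls as income rises, so 0 < η < 1.

necessity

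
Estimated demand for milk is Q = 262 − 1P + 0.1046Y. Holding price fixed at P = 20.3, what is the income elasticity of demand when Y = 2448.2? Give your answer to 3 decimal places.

At P = 20.3, Y = 2448.2: Q = 497.782.
Holding P constant, ∂Q/∂Y = 0.1046.
η_Y = (∂Q/∂Y)·(Y/Q) = 0.1046 × (2448.2/497.782) = 0.514.

0.514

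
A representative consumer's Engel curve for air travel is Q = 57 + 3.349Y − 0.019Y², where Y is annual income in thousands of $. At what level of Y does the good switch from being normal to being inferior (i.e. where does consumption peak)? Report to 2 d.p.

88.13

dQ/dY = 3.349 − 0.038Y.
The good is inferior where dQ/dY < 0. Setting dQ/dY = 0 gives Y = 3.349 / 0.038 = 88.13.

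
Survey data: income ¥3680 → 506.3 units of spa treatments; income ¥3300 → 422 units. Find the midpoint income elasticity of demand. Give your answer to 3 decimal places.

ΔQ = 422 − 506.3 = -84.3; midpoint Q̄ = (506.3 + 422)/2 = 464.15.
ΔI = 3300 − 3680 = -380; midpoint Ī = (3680 + 3300)/2 = 3490.
η = (ΔQ/Q̄) ÷ (ΔI/Ī) = (-84.3/464.15) ÷ (-380/3490) = 1.668.

1.668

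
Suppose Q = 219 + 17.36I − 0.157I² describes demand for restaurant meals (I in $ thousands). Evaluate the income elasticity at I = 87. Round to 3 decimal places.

-1.601

At I = 87: Q = 540.9870.
dQ/dI = 17.36 − 0.314I = -9.95800.
η = (dQ/dI)·(I/Q) = -9.95800 × (87/540.9870) = -1.601.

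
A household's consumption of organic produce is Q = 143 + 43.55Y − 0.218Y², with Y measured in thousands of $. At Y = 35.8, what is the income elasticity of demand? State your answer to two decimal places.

0.70

At Y = 35.8: Q = 1422.6925.
dQ/dY = 43.55 − 0.436Y = 27.94120.
η = (dQ/dY)·(Y/Q) = 27.94120 × (35.8/1422.6925) = 0.70.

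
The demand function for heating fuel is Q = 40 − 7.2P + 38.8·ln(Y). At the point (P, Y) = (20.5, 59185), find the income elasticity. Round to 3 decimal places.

0.122

At P = 20.5, Y = 59185: Q = 318.751.
Holding P constant, ∂Q/∂Y = 38.8/Y = 0.000655572.
η_Y = (∂Q/∂Y)·(Y/Q) = 0.000655572 × (59185/318.751) = 0.122.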